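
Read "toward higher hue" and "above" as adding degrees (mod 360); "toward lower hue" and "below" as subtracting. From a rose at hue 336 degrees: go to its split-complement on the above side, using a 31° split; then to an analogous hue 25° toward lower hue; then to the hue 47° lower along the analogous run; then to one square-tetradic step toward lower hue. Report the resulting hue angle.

25°

+211° (split-comp 31° ↑): 336 + 211 = 547 → 547 − 360 = 187°
−25° (analog 25° ↓): 187 − 25 = 162°
−47° (analog 47° ↓): 162 − 47 = 115°
−90° (square ↓): 115 − 90 = 25°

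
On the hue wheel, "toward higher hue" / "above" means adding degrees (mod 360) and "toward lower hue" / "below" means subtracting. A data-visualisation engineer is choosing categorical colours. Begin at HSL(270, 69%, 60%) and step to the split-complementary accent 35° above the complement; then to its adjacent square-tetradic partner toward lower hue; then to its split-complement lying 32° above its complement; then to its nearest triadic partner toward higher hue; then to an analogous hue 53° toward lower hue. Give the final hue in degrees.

314°

split-comp 35° ↑ +215°: 270 + 215 = 485 → 485 − 360 = 125°
square ↓ −90°: 125 − 90 = 35°
split-comp 32° ↑ +212°: 35 + 212 = 247°
triadic ↑ +120°: 247 + 120 = 367 → 367 − 360 = 7°
analog 53° ↓ −53°: 7 − 53 = -46 → -46 + 360 = 314°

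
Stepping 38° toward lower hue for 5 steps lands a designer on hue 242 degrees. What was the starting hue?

5 steps of 38° (toward lower hue) give a net shift of −190°.
Start = end − shift: 242 + 190 = 432 → 432 − 360 = 72°

72°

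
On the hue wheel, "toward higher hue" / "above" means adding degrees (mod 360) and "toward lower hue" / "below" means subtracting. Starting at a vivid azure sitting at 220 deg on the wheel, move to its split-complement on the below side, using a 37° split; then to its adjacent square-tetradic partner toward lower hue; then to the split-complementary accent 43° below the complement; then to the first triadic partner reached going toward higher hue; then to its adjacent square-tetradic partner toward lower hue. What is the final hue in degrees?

+143° (split-comp 37° ↓): 220 + 143 = 363 → 363 − 360 = 3°
−90° (square ↓): 3 − 90 = -87 → -87 + 360 = 273°
+137° (split-comp 43° ↓): 273 + 137 = 410 → 410 − 360 = 50°
+120° (triadic ↑): 50 + 120 = 170°
−90° (square ↓): 170 − 90 = 80°

80°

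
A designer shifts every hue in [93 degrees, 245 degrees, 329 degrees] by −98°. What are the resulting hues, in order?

355°, 147°, 231°

93 − 98 = -5 → -5 + 360 = 355°
245 − 98 = 147°
329 − 98 = 231°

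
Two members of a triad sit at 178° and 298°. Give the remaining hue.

A triad spaces three hues 120° apart.
The full set is {58°, 178°, 298°}.

58°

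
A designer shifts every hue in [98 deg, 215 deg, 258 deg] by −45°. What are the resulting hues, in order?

98 − 45 = 53°
215 − 45 = 170°
258 − 45 = 213°

53°, 170°, 213°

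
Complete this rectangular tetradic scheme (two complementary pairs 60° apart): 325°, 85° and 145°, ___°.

265°

A rectangular tetradic uses two complementary pairs 60° apart: offsets 0°, 60°, 180°, 240°.
Among {85°, 145°, 325°}, 145° and 325° are a 180° pair.
The remaining hue 85° needs its own complement: 85 + 180 = 265°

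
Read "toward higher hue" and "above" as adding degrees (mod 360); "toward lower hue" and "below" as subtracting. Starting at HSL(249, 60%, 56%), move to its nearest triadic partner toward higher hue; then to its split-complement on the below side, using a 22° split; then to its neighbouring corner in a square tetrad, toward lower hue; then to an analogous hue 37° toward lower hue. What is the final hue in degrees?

40°

triadic ↑ +120°: 249 + 120 = 369 → 369 − 360 = 9°
split-comp 22° ↓ +158°: 9 + 158 = 167°
square ↓ −90°: 167 − 90 = 77°
analog 37° ↓ −37°: 77 − 37 = 40°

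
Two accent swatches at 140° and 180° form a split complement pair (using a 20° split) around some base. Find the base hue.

The accents sit 20° either side of the complement, so the complement is their short-arc midpoint on the wheel.
Short-arc midpoint of 140° and 180°: 160°.
Base is 180° from the complement: 160 − 180 = -20 → -20 + 360 = 340°

340°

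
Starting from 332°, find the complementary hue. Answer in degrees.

152°

The complement sits 180° across the wheel.
332 + 180 = 512 → 512 − 360 = 152°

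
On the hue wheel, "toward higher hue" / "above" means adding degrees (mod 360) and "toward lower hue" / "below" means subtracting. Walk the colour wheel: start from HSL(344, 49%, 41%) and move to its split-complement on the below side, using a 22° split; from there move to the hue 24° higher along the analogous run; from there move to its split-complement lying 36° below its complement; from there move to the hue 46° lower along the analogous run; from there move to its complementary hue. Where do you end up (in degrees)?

84°

344 + 158 = 502 → 502 − 360 = 142°   (split-comp 22° ↓)
142 + 24 = 166°   (analog 24° ↑)
166 + 144 = 310°   (split-comp 36° ↓)
310 − 46 = 264°   (analog 46° ↓)
264 + 180 = 444 → 444 − 360 = 84°   (complement)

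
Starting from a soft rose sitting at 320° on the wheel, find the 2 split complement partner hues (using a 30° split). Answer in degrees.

Split-complementary hues sit 30° either side of the complement.
Complement of 320°: 320 + 180 = 500 → 500 − 360 = 140°
140 − 30 = 110°
140 + 30 = 170°

110° and 170°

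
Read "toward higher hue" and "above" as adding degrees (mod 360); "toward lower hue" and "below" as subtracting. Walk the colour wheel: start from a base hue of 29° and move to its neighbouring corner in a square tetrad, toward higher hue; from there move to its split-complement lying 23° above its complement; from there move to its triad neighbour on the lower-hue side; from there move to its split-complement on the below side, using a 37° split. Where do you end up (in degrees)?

345°

+90° (square ↑): 29 + 90 = 119°
+203° (split-comp 23° ↑): 119 + 203 = 322°
−120° (triadic ↓): 322 − 120 = 202°
+143° (split-comp 37° ↓): 202 + 143 = 345°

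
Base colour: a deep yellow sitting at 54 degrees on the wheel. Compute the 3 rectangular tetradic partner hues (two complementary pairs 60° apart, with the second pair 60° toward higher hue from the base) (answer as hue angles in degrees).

A rectangular tetradic uses two complementary pairs 60° apart: offsets 0°, 60°, 180°, 240°.
54 + 60 = 114°
54 + 180 = 234°
54 + 240 = 294°

114°, 234°, and 294°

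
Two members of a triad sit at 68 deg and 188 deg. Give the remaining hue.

308°

A triad spaces three hues 120° apart.
The full set is {68°, 188°, 308°}.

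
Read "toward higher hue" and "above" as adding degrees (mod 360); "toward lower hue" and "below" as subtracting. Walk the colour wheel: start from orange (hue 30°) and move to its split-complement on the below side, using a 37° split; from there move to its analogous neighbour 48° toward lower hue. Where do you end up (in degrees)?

split-comp 37° ↓ +143°: 30 + 143 = 173°
analog 48° ↓ −48°: 173 − 48 = 125°

125°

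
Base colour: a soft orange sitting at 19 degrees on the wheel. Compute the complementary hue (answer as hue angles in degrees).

The complement sits 180° across the wheel.
19 + 180 = 199°

199°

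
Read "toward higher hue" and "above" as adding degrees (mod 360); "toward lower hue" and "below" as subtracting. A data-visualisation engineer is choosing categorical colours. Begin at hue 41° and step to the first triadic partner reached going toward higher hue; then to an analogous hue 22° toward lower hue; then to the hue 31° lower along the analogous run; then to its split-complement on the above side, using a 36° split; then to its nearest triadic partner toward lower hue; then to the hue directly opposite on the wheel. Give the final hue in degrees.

24°

+120° (triadic ↑): 41 + 120 = 161°
−22° (analog 22° ↓): 161 − 22 = 139°
−31° (analog 31° ↓): 139 − 31 = 108°
+216° (split-comp 36° ↑): 108 + 216 = 324°
−120° (triadic ↓): 324 − 120 = 204°
+180° (complement): 204 + 180 = 384 → 384 − 360 = 24°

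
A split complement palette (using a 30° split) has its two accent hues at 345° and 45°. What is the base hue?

195°

The accents sit 30° either side of the complement, so the complement is their short-arc midpoint on the wheel.
Short-arc midpoint of 345° and 45°: 15°.
Base is 180° from the complement: 15 − 180 = -165 → -165 + 360 = 195°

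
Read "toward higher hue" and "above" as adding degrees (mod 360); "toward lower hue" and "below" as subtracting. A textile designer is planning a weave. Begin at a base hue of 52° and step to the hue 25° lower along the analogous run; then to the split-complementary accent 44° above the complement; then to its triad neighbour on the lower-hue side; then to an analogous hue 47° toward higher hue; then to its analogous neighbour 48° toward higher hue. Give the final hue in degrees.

analog 25° ↓ −25°: 52 − 25 = 27°
split-comp 44° ↑ +224°: 27 + 224 = 251°
triadic ↓ −120°: 251 − 120 = 131°
analog 47° ↑ +47°: 131 + 47 = 178°
analog 48° ↑ +48°: 178 + 48 = 226°

226°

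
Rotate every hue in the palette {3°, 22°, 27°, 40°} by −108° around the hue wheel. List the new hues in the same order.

255°, 274°, 279°, 292°

3 − 108 = -105 → -105 + 360 = 255°
22 − 108 = -86 → -86 + 360 = 274°
27 − 108 = -81 → -81 + 360 = 279°
40 − 108 = -68 → -68 + 360 = 292°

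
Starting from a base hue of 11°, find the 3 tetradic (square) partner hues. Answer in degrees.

A square tetradic scheme places four hues every 90°.
11 + 90 = 101°
11 + 180 = 191°
11 + 270 = 281°

101°, 191°, and 281°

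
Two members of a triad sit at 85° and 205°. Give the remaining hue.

325°

A triad spaces three hues 120° apart.
The full set is {85°, 205°, 325°}.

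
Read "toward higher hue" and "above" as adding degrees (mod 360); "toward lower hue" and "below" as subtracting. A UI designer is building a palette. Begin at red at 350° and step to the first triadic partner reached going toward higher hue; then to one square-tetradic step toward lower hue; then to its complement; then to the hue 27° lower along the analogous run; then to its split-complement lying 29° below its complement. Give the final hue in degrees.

324°

triadic ↑ +120°: 350 + 120 = 470 → 470 − 360 = 110°
square ↓ −90°: 110 − 90 = 20°
complement +180°: 20 + 180 = 200°
analog 27° ↓ −27°: 200 − 27 = 173°
split-comp 29° ↓ +151°: 173 + 151 = 324°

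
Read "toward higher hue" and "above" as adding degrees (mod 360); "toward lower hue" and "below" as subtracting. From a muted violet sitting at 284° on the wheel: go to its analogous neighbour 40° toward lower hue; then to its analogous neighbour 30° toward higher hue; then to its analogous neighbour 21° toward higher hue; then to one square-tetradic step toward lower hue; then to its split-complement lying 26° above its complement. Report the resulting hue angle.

51°

analog 40° ↓ −40°: 284 − 40 = 244°
analog 30° ↑ +30°: 244 + 30 = 274°
analog 21° ↑ +21°: 274 + 21 = 295°
square ↓ −90°: 295 − 90 = 205°
split-comp 26° ↑ +206°: 205 + 206 = 411 → 411 − 360 = 51°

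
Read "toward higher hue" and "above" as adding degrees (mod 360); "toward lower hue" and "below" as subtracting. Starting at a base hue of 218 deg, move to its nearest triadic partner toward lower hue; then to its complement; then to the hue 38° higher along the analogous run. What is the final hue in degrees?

316°

218 − 120 = 98°   (triadic ↓)
98 + 180 = 278°   (complement)
278 + 38 = 316°   (analog 38° ↑)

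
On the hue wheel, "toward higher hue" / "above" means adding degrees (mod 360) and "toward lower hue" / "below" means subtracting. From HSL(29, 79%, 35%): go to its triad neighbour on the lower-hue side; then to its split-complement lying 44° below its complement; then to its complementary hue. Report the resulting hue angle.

225°

29 − 120 = -91 → -91 + 360 = 269°   (triadic ↓)
269 + 136 = 405 → 405 − 360 = 45°   (split-comp 44° ↓)
45 + 180 = 225°   (complement)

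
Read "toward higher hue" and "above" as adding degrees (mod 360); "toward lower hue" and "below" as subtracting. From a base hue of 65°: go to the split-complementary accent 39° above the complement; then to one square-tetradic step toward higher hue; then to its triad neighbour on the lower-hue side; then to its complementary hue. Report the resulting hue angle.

65 + 219 = 284°   (split-comp 39° ↑)
284 + 90 = 374 → 374 − 360 = 14°   (square ↑)
14 − 120 = -106 → -106 + 360 = 254°   (triadic ↓)
254 + 180 = 434 → 434 − 360 = 74°   (complement)

74°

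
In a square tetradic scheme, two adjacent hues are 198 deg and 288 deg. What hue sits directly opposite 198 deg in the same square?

A square tetradic scheme places four hues 90° apart; opposite corners are 180° apart.
198 + 180 = 378 → 378 − 360 = 18°

18°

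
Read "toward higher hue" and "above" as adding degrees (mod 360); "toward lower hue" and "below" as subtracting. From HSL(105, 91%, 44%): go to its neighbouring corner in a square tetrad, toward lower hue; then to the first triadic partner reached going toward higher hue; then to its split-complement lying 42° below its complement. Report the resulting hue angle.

273°

105 − 90 = 15°   (square ↓)
15 + 120 = 135°   (triadic ↑)
135 + 138 = 273°   (split-comp 42° ↓)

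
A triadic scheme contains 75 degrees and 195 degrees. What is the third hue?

315°

A triad spaces three hues 120° apart.
The full set is {75°, 195°, 315°}.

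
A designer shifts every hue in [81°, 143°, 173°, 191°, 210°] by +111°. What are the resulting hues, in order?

81 + 111 = 192°
143 + 111 = 254°
173 + 111 = 284°
191 + 111 = 302°
210 + 111 = 321°

192°, 254°, 284°, 302°, 321°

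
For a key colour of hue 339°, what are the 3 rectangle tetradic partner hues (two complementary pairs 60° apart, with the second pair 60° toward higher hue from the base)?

39°, 159° and 219°

A rectangular tetradic uses two complementary pairs 60° apart: offsets 0°, 60°, 180°, 240°.
339 + 60 = 399 → 399 − 360 = 39°
339 + 180 = 519 → 519 − 360 = 159°
339 + 240 = 579 → 579 − 360 = 219°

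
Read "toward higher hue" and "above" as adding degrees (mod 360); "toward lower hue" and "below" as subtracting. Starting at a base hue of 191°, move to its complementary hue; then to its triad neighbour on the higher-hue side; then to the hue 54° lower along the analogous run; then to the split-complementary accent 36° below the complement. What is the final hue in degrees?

221°

+180° (complement): 191 + 180 = 371 → 371 − 360 = 11°
+120° (triadic ↑): 11 + 120 = 131°
−54° (analog 54° ↓): 131 − 54 = 77°
+144° (split-comp 36° ↓): 77 + 144 = 221°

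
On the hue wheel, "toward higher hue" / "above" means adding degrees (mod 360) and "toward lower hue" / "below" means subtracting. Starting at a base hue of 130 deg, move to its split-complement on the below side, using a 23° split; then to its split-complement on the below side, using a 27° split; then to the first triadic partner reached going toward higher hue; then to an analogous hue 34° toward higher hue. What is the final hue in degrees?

split-comp 23° ↓ +157°: 130 + 157 = 287°
split-comp 27° ↓ +153°: 287 + 153 = 440 → 440 − 360 = 80°
triadic ↑ +120°: 80 + 120 = 200°
analog 34° ↑ +34°: 200 + 34 = 234°

234°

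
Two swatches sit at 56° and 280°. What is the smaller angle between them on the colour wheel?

136°

|56 − 280| = 224.
The shorter arc is 360 − 224 = 136°.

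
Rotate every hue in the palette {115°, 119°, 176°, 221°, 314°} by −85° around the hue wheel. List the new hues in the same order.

115 − 85 = 30°
119 − 85 = 34°
176 − 85 = 91°
221 − 85 = 136°
314 − 85 = 229°

30°, 34°, 91°, 136°, 229°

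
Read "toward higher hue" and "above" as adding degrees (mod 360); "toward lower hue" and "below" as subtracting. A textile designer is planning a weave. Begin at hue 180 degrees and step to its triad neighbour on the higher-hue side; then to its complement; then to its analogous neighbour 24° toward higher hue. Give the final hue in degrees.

triadic ↑ +120°: 180 + 120 = 300°
complement +180°: 300 + 180 = 480 → 480 − 360 = 120°
analog 24° ↑ +24°: 120 + 24 = 144°

144°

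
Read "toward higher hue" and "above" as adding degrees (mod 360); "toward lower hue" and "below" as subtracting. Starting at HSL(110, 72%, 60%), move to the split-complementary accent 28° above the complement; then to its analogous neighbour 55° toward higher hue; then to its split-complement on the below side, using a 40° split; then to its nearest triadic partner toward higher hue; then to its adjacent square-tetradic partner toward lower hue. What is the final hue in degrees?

183°

split-comp 28° ↑ +208°: 110 + 208 = 318°
analog 55° ↑ +55°: 318 + 55 = 373 → 373 − 360 = 13°
split-comp 40° ↓ +140°: 13 + 140 = 153°
triadic ↑ +120°: 153 + 120 = 273°
square ↓ −90°: 273 − 90 = 183°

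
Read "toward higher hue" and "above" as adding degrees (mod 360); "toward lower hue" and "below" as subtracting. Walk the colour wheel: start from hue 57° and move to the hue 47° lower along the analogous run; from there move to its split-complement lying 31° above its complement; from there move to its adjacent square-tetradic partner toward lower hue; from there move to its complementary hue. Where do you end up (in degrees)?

analog 47° ↓ −47°: 57 − 47 = 10°
split-comp 31° ↑ +211°: 10 + 211 = 221°
square ↓ −90°: 221 − 90 = 131°
complement +180°: 131 + 180 = 311°

311°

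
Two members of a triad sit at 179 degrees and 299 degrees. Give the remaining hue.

A triad spaces three hues 120° apart.
The full set is {59°, 179°, 299°}.

59°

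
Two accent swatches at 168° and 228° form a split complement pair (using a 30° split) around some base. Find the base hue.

18°

The accents sit 30° either side of the complement, so the complement is their short-arc midpoint on the wheel.
Short-arc midpoint of 168° and 228°: 198°.
Base is 180° from the complement: 198 − 180 = 18°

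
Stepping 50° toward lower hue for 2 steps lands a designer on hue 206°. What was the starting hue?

2 steps of 50° (toward lower hue) give a net shift of −100°.
Start = end − shift: 206 + 100 = 306°

306°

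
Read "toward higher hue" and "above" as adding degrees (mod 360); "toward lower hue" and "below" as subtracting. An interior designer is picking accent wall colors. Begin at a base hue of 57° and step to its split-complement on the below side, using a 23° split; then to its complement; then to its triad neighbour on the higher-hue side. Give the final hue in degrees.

57 + 157 = 214°   (split-comp 23° ↓)
214 + 180 = 394 → 394 − 360 = 34°   (complement)
34 + 120 = 154°   (triadic ↑)

154°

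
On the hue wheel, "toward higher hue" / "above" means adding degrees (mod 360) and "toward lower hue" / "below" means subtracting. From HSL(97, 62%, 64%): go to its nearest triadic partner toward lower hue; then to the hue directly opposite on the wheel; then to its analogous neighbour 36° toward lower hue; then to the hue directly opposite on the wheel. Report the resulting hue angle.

97 − 120 = -23 → -23 + 360 = 337°   (triadic ↓)
337 + 180 = 517 → 517 − 360 = 157°   (complement)
157 − 36 = 121°   (analog 36° ↓)
121 + 180 = 301°   (complement)

301°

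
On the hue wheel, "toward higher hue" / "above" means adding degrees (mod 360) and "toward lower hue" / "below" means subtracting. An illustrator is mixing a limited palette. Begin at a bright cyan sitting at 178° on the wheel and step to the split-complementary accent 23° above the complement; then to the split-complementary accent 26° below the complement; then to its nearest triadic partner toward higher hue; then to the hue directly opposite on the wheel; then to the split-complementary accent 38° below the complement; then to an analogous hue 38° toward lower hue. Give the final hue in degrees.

split-comp 23° ↑ +203°: 178 + 203 = 381 → 381 − 360 = 21°
split-comp 26° ↓ +154°: 21 + 154 = 175°
triadic ↑ +120°: 175 + 120 = 295°
complement +180°: 295 + 180 = 475 → 475 − 360 = 115°
split-comp 38° ↓ +142°: 115 + 142 = 257°
analog 38° ↓ −38°: 257 − 38 = 219°

219°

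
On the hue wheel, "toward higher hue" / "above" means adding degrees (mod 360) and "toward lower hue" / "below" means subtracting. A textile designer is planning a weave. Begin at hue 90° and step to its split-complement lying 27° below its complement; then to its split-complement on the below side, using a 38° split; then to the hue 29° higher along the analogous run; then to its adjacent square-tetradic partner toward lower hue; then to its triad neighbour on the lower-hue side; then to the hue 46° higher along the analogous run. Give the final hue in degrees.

90 + 153 = 243°   (split-comp 27° ↓)
243 + 142 = 385 → 385 − 360 = 25°   (split-comp 38° ↓)
25 + 29 = 54°   (analog 29° ↑)
54 − 90 = -36 → -36 + 360 = 324°   (square ↓)
324 − 120 = 204°   (triadic ↓)
204 + 46 = 250°   (analog 46° ↑)

250°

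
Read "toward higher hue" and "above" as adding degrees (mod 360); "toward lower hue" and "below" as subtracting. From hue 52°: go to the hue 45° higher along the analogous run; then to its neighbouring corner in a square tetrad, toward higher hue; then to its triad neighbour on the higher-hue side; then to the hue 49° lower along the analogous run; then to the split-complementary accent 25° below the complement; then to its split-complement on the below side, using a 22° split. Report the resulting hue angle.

analog 45° ↑ +45°: 52 + 45 = 97°
square ↑ +90°: 97 + 90 = 187°
triadic ↑ +120°: 187 + 120 = 307°
analog 49° ↓ −49°: 307 − 49 = 258°
split-comp 25° ↓ +155°: 258 + 155 = 413 → 413 − 360 = 53°
split-comp 22° ↓ +158°: 53 + 158 = 211°

211°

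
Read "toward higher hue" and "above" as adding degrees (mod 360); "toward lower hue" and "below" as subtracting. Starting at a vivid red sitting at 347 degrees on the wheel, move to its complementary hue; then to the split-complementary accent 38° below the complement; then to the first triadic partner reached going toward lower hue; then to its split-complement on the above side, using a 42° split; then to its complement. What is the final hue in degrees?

231°

complement +180°: 347 + 180 = 527 → 527 − 360 = 167°
split-comp 38° ↓ +142°: 167 + 142 = 309°
triadic ↓ −120°: 309 − 120 = 189°
split-comp 42° ↑ +222°: 189 + 222 = 411 → 411 − 360 = 51°
complement +180°: 51 + 180 = 231°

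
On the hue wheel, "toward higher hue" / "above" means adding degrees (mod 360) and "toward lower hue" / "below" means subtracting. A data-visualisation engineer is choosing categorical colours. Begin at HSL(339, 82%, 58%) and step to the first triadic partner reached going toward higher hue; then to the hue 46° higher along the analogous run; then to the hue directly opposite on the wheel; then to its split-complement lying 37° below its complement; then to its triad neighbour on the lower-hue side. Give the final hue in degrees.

339 + 120 = 459 → 459 − 360 = 99°   (triadic ↑)
99 + 46 = 145°   (analog 46° ↑)
145 + 180 = 325°   (complement)
325 + 143 = 468 → 468 − 360 = 108°   (split-comp 37° ↓)
108 − 120 = -12 → -12 + 360 = 348°   (triadic ↓)

348°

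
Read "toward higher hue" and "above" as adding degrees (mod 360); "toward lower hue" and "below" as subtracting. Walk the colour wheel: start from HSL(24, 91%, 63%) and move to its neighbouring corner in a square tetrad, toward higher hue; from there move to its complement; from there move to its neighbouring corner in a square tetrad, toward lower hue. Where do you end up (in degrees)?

24 + 90 = 114°   (square ↑)
114 + 180 = 294°   (complement)
294 − 90 = 204°   (square ↓)

204°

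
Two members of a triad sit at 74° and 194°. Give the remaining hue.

314°

A triad spaces three hues 120° apart.
The full set is {74°, 194°, 314°}.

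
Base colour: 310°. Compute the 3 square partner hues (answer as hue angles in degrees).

40°, 130°, and 220°

A square tetradic scheme places four hues every 90°.
310 + 90 = 400 → 400 − 360 = 40°
310 + 180 = 490 → 490 − 360 = 130°
310 + 270 = 580 → 580 − 360 = 220°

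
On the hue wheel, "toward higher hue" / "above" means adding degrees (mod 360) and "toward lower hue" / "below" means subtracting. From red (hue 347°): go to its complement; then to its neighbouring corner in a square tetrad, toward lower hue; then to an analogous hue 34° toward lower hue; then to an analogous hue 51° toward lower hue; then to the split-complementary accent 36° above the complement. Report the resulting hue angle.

+180° (complement): 347 + 180 = 527 → 527 − 360 = 167°
−90° (square ↓): 167 − 90 = 77°
−34° (analog 34° ↓): 77 − 34 = 43°
−51° (analog 51° ↓): 43 − 51 = -8 → -8 + 360 = 352°
+216° (split-comp 36° ↑): 352 + 216 = 568 → 568 − 360 = 208°

208°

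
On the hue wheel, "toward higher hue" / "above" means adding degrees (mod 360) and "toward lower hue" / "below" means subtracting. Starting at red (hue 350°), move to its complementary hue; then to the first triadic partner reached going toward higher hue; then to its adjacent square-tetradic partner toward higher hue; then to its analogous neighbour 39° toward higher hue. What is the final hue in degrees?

59°

350 + 180 = 530 → 530 − 360 = 170°   (complement)
170 + 120 = 290°   (triadic ↑)
290 + 90 = 380 → 380 − 360 = 20°   (square ↑)
20 + 39 = 59°   (analog 39° ↑)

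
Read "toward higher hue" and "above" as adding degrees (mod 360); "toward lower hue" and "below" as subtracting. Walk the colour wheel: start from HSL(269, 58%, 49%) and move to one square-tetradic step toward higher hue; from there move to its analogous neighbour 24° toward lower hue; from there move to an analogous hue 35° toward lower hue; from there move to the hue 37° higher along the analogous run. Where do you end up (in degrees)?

+90° (square ↑): 269 + 90 = 359°
−24° (analog 24° ↓): 359 − 24 = 335°
−35° (analog 35° ↓): 335 − 35 = 300°
+37° (analog 37° ↑): 300 + 37 = 337°

337°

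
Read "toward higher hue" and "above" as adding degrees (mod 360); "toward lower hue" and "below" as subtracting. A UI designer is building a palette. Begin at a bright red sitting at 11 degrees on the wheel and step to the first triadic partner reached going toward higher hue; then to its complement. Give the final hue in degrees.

+120° (triadic ↑): 11 + 120 = 131°
+180° (complement): 131 + 180 = 311°

311°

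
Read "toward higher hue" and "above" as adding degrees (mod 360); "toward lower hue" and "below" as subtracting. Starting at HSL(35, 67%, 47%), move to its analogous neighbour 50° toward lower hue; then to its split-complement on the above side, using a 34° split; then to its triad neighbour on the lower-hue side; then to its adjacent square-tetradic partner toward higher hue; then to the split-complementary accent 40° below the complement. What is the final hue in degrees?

309°

−50° (analog 50° ↓): 35 − 50 = -15 → -15 + 360 = 345°
+214° (split-comp 34° ↑): 345 + 214 = 559 → 559 − 360 = 199°
−120° (triadic ↓): 199 − 120 = 79°
+90° (square ↑): 79 + 90 = 169°
+140° (split-comp 40° ↓): 169 + 140 = 309°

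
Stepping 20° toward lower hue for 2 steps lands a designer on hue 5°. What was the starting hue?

45°

2 steps of 20° (toward lower hue) give a net shift of −40°.
Start = end − shift: 5 + 40 = 45°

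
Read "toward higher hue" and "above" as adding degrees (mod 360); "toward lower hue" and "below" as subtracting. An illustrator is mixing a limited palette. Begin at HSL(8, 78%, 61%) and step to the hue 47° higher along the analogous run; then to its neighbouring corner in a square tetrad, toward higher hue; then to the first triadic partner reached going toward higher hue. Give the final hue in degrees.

8 + 47 = 55°   (analog 47° ↑)
55 + 90 = 145°   (square ↑)
145 + 120 = 265°   (triadic ↑)

265°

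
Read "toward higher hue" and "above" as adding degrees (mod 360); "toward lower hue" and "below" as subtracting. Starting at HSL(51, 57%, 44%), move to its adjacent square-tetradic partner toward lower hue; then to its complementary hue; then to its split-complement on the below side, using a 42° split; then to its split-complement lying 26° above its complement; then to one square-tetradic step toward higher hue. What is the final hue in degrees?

215°

51 − 90 = -39 → -39 + 360 = 321°   (square ↓)
321 + 180 = 501 → 501 − 360 = 141°   (complement)
141 + 138 = 279°   (split-comp 42° ↓)
279 + 206 = 485 → 485 − 360 = 125°   (split-comp 26° ↑)
125 + 90 = 215°   (square ↑)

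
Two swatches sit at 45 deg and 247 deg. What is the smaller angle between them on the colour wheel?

|45 − 247| = 202.
The shorter arc is 360 − 202 = 158°.

158°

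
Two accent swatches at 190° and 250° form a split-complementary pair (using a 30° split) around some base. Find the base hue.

40°

The accents sit 30° either side of the complement, so the complement is their short-arc midpoint on the wheel.
Short-arc midpoint of 190° and 250°: 220°.
Base is 180° from the complement: 220 − 180 = 40°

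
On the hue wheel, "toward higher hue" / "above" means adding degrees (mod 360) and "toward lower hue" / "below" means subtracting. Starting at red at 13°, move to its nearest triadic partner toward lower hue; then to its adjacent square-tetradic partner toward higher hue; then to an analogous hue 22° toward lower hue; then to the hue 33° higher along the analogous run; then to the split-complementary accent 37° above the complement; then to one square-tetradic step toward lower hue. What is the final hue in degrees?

−120° (triadic ↓): 13 − 120 = -107 → -107 + 360 = 253°
+90° (square ↑): 253 + 90 = 343°
−22° (analog 22° ↓): 343 − 22 = 321°
+33° (analog 33° ↑): 321 + 33 = 354°
+217° (split-comp 37° ↑): 354 + 217 = 571 → 571 − 360 = 211°
−90° (square ↓): 211 − 90 = 121°

121°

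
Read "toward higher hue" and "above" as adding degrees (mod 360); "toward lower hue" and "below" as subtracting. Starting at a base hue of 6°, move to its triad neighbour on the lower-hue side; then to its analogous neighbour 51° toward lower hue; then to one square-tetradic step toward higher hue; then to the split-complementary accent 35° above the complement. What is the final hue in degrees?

140°

−120° (triadic ↓): 6 − 120 = -114 → -114 + 360 = 246°
−51° (analog 51° ↓): 246 − 51 = 195°
+90° (square ↑): 195 + 90 = 285°
+215° (split-comp 35° ↑): 285 + 215 = 500 → 500 − 360 = 140°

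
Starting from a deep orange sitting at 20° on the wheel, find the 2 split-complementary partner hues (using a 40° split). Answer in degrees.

Split-complementary hues sit 40° either side of the complement.
Complement of 20°: 20 + 180 = 200°
200 − 40 = 160°
200 + 40 = 240°

160° and 240°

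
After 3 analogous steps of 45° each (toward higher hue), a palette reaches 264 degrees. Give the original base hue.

129°

3 steps of 45° (toward higher hue) give a net shift of +135°.
Start = end − shift: 264 − 135 = 129°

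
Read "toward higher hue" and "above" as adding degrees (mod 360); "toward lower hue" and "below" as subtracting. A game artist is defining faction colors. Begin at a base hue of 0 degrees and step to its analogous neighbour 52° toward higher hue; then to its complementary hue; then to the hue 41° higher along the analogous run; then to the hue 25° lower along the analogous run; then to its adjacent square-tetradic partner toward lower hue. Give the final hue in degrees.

+52° (analog 52° ↑): 0 + 52 = 52°
+180° (complement): 52 + 180 = 232°
+41° (analog 41° ↑): 232 + 41 = 273°
−25° (analog 25° ↓): 273 − 25 = 248°
−90° (square ↓): 248 − 90 = 158°

158°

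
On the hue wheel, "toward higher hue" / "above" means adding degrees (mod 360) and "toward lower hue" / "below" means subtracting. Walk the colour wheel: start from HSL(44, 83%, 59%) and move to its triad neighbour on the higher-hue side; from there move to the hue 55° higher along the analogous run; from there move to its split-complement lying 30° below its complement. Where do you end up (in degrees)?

44 + 120 = 164°   (triadic ↑)
164 + 55 = 219°   (analog 55° ↑)
219 + 150 = 369 → 369 − 360 = 9°   (split-comp 30° ↓)

9°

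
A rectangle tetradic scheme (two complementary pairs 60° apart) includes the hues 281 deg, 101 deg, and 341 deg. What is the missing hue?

161°

A rectangular tetradic uses two complementary pairs 60° apart: offsets 0°, 60°, 180°, 240°.
Among {101°, 281°, 341°}, 101° and 281° are a 180° pair.
The remaining hue 341° needs its own complement: 341 + 180 = 521 → 521 − 360 = 161°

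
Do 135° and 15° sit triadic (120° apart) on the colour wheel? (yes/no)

yes

Angular distance: |135 − 15| = 120 = 120°.
Triadic (120° apart) requires 120°.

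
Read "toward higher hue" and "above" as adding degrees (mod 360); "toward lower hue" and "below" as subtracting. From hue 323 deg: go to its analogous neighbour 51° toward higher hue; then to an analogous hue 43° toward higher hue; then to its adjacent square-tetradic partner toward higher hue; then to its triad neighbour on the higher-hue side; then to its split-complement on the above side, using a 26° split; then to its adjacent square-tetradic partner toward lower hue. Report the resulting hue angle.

323 + 51 = 374 → 374 − 360 = 14°   (analog 51° ↑)
14 + 43 = 57°   (analog 43° ↑)
57 + 90 = 147°   (square ↑)
147 + 120 = 267°   (triadic ↑)
267 + 206 = 473 → 473 − 360 = 113°   (split-comp 26° ↑)
113 − 90 = 23°   (square ↓)

23°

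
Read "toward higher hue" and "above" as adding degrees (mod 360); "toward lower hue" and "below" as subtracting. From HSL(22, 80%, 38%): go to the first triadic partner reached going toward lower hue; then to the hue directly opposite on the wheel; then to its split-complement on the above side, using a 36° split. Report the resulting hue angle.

298°

triadic ↓ −120°: 22 − 120 = -98 → -98 + 360 = 262°
complement +180°: 262 + 180 = 442 → 442 − 360 = 82°
split-comp 36° ↑ +216°: 82 + 216 = 298°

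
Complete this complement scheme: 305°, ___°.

The complement sits 180° across the wheel.
The full set through 305° is {125°, 305°}.
Given {305°}, the missing hue is 125°.

125°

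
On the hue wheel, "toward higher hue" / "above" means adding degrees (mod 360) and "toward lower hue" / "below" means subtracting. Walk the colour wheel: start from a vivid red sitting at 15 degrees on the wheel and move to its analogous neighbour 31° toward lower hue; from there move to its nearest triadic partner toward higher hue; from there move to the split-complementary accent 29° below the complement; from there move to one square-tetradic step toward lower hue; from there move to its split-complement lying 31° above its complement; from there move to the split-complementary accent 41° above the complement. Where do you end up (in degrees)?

237°

−31° (analog 31° ↓): 15 − 31 = -16 → -16 + 360 = 344°
+120° (triadic ↑): 344 + 120 = 464 → 464 − 360 = 104°
+151° (split-comp 29° ↓): 104 + 151 = 255°
−90° (square ↓): 255 − 90 = 165°
+211° (split-comp 31° ↑): 165 + 211 = 376 → 376 − 360 = 16°
+221° (split-comp 41° ↑): 16 + 221 = 237°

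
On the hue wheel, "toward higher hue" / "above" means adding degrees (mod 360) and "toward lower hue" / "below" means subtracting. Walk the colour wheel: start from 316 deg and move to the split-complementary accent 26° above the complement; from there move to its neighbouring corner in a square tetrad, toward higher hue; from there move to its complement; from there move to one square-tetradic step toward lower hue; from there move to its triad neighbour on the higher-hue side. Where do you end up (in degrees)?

102°

316 + 206 = 522 → 522 − 360 = 162°   (split-comp 26° ↑)
162 + 90 = 252°   (square ↑)
252 + 180 = 432 → 432 − 360 = 72°   (complement)
72 − 90 = -18 → -18 + 360 = 342°   (square ↓)
342 + 120 = 462 → 462 − 360 = 102°   (triadic ↑)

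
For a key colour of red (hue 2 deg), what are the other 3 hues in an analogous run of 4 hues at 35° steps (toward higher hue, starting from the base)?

37°, 72°, and 107°

2 + 35 = 37°
2 + 70 = 72°
2 + 105 = 107°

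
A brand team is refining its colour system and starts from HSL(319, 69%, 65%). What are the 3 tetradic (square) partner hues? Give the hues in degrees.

A square tetradic scheme places four hues every 90°.
319 + 90 = 409 → 409 − 360 = 49°
319 + 180 = 499 → 499 − 360 = 139°
319 + 270 = 589 → 589 − 360 = 229°

49°, 139° and 229°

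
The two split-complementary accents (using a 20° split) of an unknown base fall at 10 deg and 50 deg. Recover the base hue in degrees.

210°

The accents sit 20° either side of the complement, so the complement is their short-arc midpoint on the wheel.
Short-arc midpoint of 10° and 50°: 30°.
Base is 180° from the complement: 30 − 180 = -150 → -150 + 360 = 210°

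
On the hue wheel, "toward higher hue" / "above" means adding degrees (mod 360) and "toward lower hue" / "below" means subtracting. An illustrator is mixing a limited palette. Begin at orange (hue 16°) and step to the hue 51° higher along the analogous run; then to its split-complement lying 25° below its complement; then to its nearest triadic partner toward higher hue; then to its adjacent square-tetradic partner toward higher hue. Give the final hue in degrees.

72°

+51° (analog 51° ↑): 16 + 51 = 67°
+155° (split-comp 25° ↓): 67 + 155 = 222°
+120° (triadic ↑): 222 + 120 = 342°
+90° (square ↑): 342 + 90 = 432 → 432 − 360 = 72°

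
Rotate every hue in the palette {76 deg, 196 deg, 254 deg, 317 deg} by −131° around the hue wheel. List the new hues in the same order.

305°, 65°, 123°, 186°

76 − 131 = -55 → -55 + 360 = 305°
196 − 131 = 65°
254 − 131 = 123°
317 − 131 = 186°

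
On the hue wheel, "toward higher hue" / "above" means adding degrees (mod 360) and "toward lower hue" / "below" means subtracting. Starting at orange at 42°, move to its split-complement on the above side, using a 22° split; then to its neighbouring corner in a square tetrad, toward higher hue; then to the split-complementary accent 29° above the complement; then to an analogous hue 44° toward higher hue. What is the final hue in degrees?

42 + 202 = 244°   (split-comp 22° ↑)
244 + 90 = 334°   (square ↑)
334 + 209 = 543 → 543 − 360 = 183°   (split-comp 29° ↑)
183 + 44 = 227°   (analog 44° ↑)

227°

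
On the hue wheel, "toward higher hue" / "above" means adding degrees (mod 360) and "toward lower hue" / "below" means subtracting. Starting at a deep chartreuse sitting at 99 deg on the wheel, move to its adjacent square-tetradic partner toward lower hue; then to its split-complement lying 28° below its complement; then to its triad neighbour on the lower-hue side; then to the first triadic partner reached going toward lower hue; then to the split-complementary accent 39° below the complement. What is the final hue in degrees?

62°

−90° (square ↓): 99 − 90 = 9°
+152° (split-comp 28° ↓): 9 + 152 = 161°
−120° (triadic ↓): 161 − 120 = 41°
−120° (triadic ↓): 41 − 120 = -79 → -79 + 360 = 281°
+141° (split-comp 39° ↓): 281 + 141 = 422 → 422 − 360 = 62°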